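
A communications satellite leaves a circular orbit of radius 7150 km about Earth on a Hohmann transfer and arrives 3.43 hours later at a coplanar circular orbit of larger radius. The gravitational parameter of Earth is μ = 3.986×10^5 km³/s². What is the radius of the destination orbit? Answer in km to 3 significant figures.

r₂ = 29500 km

Transfer time t = 3.43 hours = 12348 s, and t = π√(a_t³/μ).
So a_t = (μ t²/π²)^(1/3) = (3.986×10^5 × (12348)² / π²)^(1/3) = 18329 km.
Since a_t = (r₁ + r₂)/2, r₂ = 2a_t − r₁ = 2×18329 − 7150 = 29508 km.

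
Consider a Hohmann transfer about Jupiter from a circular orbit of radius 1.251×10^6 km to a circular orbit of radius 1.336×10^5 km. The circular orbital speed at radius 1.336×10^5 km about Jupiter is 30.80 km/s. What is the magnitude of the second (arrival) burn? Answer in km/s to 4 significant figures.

From the circular-orbit relation v² = μ/r at r = 1.336×10^5 km: μ = v²r = (30.80)² × 1.336×10^5 = 1.26738×10^8 km³/s².
Transfer-ellipse semi-major axis a_t = (r₁ + r₂)/2 = (1.251×10^6 + 1.336×10^5)/2 = 6.923×10^5 km.
On the circular orbit at r = 1.336×10^5 km, v_c = √(μ/r) = 30.80 km/s.
Vis-viva on the transfer ellipse at r = 1.336×10^5 km gives v_t = √[μ(2/r − 1/a_t)] = 41.40 km/s.
Δv₂ = |v_t − v_c| = |41.40 − 30.80| = 10.60 km/s.

Δv₂ = 10.60 km/s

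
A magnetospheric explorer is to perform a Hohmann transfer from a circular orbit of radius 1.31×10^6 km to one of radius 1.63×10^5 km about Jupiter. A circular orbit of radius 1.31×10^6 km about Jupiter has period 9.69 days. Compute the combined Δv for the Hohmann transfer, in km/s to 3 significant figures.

Δv = 14.5 km/s

From Kepler's third law T² = 4π²r³/μ at r = 1.31×10^6 km, T = 9.69 days = 9.69 × 86400 s = 8.37216×10^5 s: μ = 4π²r³/T² = 1.26619×10^8 km³/s².
Semi-major axis of the transfer orbit: a_t = (1.310×10^6 + 1.630×10^5)/2 = 7.365×10^5 km.
Circular speed at r₁: v₁ = √(μ/r₁) = √(1.26619×10^8/1.310×10^6) = 9.831 km/s.
Transfer-orbit speed at r₁ (vis-viva equation): v_a = √[μ(2/r₁ − 1/a_t)] = 4.625 km/s.
First burn Δv₁ = |v_a − v₁| = 5.206 km/s.
Circular speed at r₂: v₂ = √(μ/r₂) = 27.87 km/s.
Transfer-orbit speed at r₂: v_p = √[μ(2/r₂ − 1/a_t)] = 37.17 km/s.
Second burn Δv₂ = |v₂ − v_p| = 9.300 km/s.
Total Δv = Δv₁ + Δv₂ = 14.51 km/s.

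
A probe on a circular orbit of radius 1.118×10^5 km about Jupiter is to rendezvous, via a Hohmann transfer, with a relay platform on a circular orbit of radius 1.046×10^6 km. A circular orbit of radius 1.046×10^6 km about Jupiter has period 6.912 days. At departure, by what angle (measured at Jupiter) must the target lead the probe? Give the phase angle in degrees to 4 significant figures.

From Kepler's third law T² = 4π²r³/μ at r = 1.046×10^6 km, T = 6.912 days = 6.912 × 86400 s = 5.971968×10^5 s: μ = 4π²r³/T² = 1.26683×10^8 km³/s².
Transfer-ellipse semi-major axis a_t = (r₁ + r₂)/2 = (1.118×10^5 + 1.046×10^6)/2 = 5.789×10^5 km.
The half-period of the transfer ellipse is t = π√(a_t³/μ) = 1.2294×10^5 s.
Target angular speed ω₂ = √(μ/r₂³) = 1.0521×10^-5 rad/s.
Angle swept by the target during transfer: ω₂·t = 1.2935 rad = 74.11°.
Arrival is 180° from departure on the ellipse, so φ = 180° − 74.11° = 105.9°.

φ = 105.9°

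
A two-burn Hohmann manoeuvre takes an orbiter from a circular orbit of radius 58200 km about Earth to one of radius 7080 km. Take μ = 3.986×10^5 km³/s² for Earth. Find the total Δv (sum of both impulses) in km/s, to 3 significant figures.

Semi-major axis of the transfer orbit: a_t = (58200 + 7080)/2 = 32640 km.
Circular speed at r₁: v₁ = √(μ/r₁) = √(3.986×10^5/58200) = 2.617 km/s.
On the transfer ellipse at r₁, vis-viva gives v_a = √[μ(2/r₁ − 1/a_t)] = 1.219 km/s.
First burn Δv₁ = |v_a − v₁| = 1.398 km/s.
Circular speed at r₂: v₂ = √(μ/r₂) = 7.5033 km/s.
Transfer-orbit speed at r₂: v_p = √[μ(2/r₂ − 1/a_t)] = 10.019 km/s.
Second burn Δv₂ = |v₂ − v_p| = 2.516 km/s.
Total Δv = Δv₁ + Δv₂ = 3.914 km/s.

Δv = 3.91 km/s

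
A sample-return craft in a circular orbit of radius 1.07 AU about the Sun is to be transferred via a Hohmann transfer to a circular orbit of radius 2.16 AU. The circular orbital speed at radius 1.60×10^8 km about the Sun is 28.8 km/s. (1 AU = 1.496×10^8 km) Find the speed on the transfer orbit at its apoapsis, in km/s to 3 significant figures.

v = 16.5 km/s

From the circular-orbit relation v² = μ/r at r = 1.60×10^8 km: μ = v²r = (28.8)² × 1.60×10^8 = 1.32710×10^11 km³/s².
In km: r₁ = 1.07 × 1.496×10^8 = 1.60072×10^8 km; r₂ = 2.16 × 1.496×10^8 = 3.23136×10^8 km.
Semi-major axis of the transfer orbit: a_t = (1.60072×10^8 + 3.23136×10^8)/2 = 2.41604×10^8 km.
At apoapsis, r = 3.23136×10^8 km.
Vis-viva: v = √[μ(2/r − 1/a_t)] = √[1.32710×10^11 × (2/3.23136×10^8 − 1/2.41604×10^8)] = 16.50 km/s.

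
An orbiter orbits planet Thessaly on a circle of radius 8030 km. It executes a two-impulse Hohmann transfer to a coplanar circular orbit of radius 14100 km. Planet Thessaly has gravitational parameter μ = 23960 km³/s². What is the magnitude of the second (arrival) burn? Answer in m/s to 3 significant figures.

Δv₂ = 193 m/s

Semi-major axis of the transfer orbit: a_t = (8030 + 14100)/2 = 11065 km.
On the circular orbit at r = 14100 km, v_c = √(μ/r) = 1.3036 km/s.
Transfer-orbit speed at the same r (vis-viva, a = a_t): v_t = √[μ(2/r − 1/a_t)] = 1.1105 km/s.
Δv₂ = |v_t − v_c| = |1.1105 − 1.3036| = 0.1931 km/s.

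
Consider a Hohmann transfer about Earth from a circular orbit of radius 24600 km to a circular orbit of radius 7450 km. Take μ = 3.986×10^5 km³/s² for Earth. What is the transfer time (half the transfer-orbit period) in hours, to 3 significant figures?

t = 2.80 hours

The Hohmann ellipse has a_t = (r₁ + r₂)/2 = 16025 km.
Transfer time t = π√(a_t³/μ) = π√((16025)³ / 3.986×10^5) = 10090 s.
Converting: 10090 s ÷ 3600 s/hour = 2.80 hours.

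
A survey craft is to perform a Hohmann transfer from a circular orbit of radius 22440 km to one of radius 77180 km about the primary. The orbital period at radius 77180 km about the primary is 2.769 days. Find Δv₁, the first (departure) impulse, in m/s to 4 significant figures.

Δv₁ = 920.2 m/s

From Kepler's third law T² = 4π²r³/μ at r = 77180 km, T = 2.769 days = 2.769 × 86400 s = 2.392416×10^5 s: μ = 4π²r³/T² = 3.17103×10^5 km³/s².
Transfer-ellipse semi-major axis a_t = (r₁ + r₂)/2 = (22440 + 77180)/2 = 49810 km.
On the circular orbit at r = 22440 km, v_c = √(μ/r) = 3.7591 km/s.
Transfer-orbit speed at the same r (vis-viva, a = a_t): v_t = √[μ(2/r − 1/a_t)] = 4.6793 km/s.
Δv₁ = |v_t − v_c| = |4.6793 − 3.7591| = 0.9202 km/s.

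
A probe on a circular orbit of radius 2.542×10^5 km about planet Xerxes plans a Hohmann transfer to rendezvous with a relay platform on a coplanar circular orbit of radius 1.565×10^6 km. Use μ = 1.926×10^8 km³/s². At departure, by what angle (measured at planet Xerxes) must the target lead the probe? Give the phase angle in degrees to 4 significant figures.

Semi-major axis of the transfer orbit: a_t = (2.542×10^5 + 1.565×10^6)/2 = 9.096×10^5 km.
Transfer time t = π√(a_t³/μ) = 1.964×10^5 s.
Target angular speed ω₂ = √(μ/r₂³) = 7.089×10^-6 rad/s.
Angle swept by the target during transfer: ω₂·t = 1.392 rad = 79.76°.
The probe traverses 180° on the transfer ellipse, so the target must lead by 180° − 79.76° = 100.2°.

φ = 100.2°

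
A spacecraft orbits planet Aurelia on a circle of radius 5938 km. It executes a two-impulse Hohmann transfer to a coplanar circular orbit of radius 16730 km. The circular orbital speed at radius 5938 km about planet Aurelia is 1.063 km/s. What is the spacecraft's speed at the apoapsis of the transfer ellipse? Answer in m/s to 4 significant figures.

v = 458.4 m/s

From the circular-orbit relation v² = μ/r at r = 5938 km: μ = v²r = (1.063)² × 5938 = 6709.76 km³/s².
Semi-major axis of the transfer orbit: a_t = (5938 + 16730)/2 = 11334 km.
The apoapsis of the transfer ellipse is at r = 16730 km.
Applying v² = μ(2/r − 1/a_t): v = 0.4584 km/s.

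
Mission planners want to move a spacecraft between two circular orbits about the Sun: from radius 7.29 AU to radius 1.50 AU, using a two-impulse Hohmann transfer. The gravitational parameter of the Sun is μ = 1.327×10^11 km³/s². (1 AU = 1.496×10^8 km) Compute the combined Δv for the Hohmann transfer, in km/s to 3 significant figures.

Δv = 11.6 km/s

In km: r₁ = 7.29 × 1.496×10^8 = 1.090584×10^9 km; r₂ = 1.50 × 1.496×10^8 = 2.244×10^8 km.
The Hohmann ellipse has a_t = (r₁ + r₂)/2 = 6.57492×10^8 km.
Circular speed at r₁: v₁ = √(μ/r₁) = √(1.327×10^11/1.090584×10^9) = 11.031 km/s.
On the transfer ellipse at r₁, v² = μ(2/r − 1/a) gives v_a = √[μ(2/r₁ − 1/a_t)] = 6.4442 km/s.
First burn Δv₁ = |v_a − v₁| = 4.587 km/s.
At r₂, v₂ = √(μ/r₂) = 24.318 km/s.
Transfer-orbit speed at r₂: v_p = √[μ(2/r₂ − 1/a_t)] = 31.319 km/s.
Second burn Δv₂ = |v₂ − v_p| = 7.001 km/s.
Δv = Δv₁ + Δv₂ = 4.587 + 7.001 = 11.59 km/s.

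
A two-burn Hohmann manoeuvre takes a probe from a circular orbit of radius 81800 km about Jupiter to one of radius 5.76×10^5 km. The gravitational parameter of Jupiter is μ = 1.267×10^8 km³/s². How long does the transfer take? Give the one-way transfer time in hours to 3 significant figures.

Transfer-ellipse semi-major axis a_t = (r₁ + r₂)/2 = (81800 + 5.760×10^5)/2 = 3.289×10^5 km.
Transfer time t = π√(a_t³/μ) = π√((3.289×10^5)³ / 1.267×10^8) = 52650 s.
Converting: 52650 s ÷ 3600 s/hour = 14.6 hours.

t = 14.6 hours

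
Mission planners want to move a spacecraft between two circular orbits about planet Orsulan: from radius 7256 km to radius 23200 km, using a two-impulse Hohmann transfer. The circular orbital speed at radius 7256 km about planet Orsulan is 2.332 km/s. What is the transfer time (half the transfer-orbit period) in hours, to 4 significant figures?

From the circular-orbit relation v² = μ/r at r = 7256 km: μ = v²r = (2.332)² × 7256 = 39459.8 km³/s².
The Hohmann ellipse has a_t = (r₁ + r₂)/2 = 15228 km.
Transfer time t = π√(a_t³/μ) = π√((15228)³ / 39459.8) = 29719 s.
Converting: 29719 s ÷ 3600 s/hour = 8.255 hours.

t = 8.255 hours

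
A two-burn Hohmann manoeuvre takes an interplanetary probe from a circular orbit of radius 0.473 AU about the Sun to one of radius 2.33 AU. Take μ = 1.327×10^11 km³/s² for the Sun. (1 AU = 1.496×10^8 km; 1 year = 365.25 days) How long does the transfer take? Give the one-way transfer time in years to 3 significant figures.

t = 0.830 years

In km: r₁ = 0.473 × 1.496×10^8 = 7.07608×10^7 km; r₂ = 2.33 × 1.496×10^8 = 3.48568×10^8 km.
The Hohmann ellipse has a_t = (r₁ + r₂)/2 = 2.096644×10^8 km.
Transfer time t = π√(a_t³/μ) = π√((2.096644×10^8)³ / 1.327×10^11) = 2.618×10^7 s.
Converting: 2.618×10^7 s ÷ 3.15576×10^7 s/year (365.25 × 86400) = 0.830 years.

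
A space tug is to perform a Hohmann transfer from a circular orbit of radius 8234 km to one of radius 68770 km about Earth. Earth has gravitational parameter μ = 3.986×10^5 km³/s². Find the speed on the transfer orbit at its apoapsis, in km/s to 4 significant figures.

v = 1.113 km/s

Semi-major axis of the transfer orbit: a_t = (8234 + 68770)/2 = 38502 km.
At apoapsis, r = 68770 km.
Applying v² = μ(2/r − 1/a_t): v = 1.113 km/s.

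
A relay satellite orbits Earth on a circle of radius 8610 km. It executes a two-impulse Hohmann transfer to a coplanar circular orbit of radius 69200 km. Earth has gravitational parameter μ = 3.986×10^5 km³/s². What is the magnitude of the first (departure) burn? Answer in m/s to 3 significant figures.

Transfer-ellipse semi-major axis a_t = (r₁ + r₂)/2 = (8610 + 69200)/2 = 38905 km.
On the circular orbit at r = 8610 km, v_c = √(μ/r) = 6.804 km/s.
Transfer-orbit speed at the same r (vis-viva, a = a_t): v_t = √[μ(2/r − 1/a_t)] = 9.074 km/s.
Δv₁ = |v_t − v_c| = |9.074 − 6.804| = 2.270 km/s.

Δv₁ = 2270 m/s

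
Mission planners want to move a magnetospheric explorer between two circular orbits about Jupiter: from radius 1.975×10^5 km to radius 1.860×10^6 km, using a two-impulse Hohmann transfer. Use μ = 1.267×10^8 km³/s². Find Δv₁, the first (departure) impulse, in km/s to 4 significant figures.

The Hohmann ellipse has a_t = (r₁ + r₂)/2 = 1.02875×10^6 km.
Circular speed at r = 1.975×10^5 km: v_c = √(μ/r) = 25.328 km/s.
Transfer-orbit speed at the same r (vis-viva, a = a_t): v_t = √[μ(2/r − 1/a_t)] = 34.057 km/s.
Δv₁ = |v_t − v_c| = |34.057 − 25.328| = 8.729 km/s.

Δv₁ = 8.729 km/s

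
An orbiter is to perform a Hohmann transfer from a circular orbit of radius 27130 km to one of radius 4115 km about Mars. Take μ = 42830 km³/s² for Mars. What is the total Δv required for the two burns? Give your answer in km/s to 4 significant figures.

Semi-major axis of the transfer orbit: a_t = (27130 + 4115)/2 = 15622.5 km.
Circular speed at r₁: v₁ = √(μ/r₁) = √(42830/27130) = 1.25646 km/s.
Transfer-orbit speed at r₁ (vis-viva): v_a = √[μ(2/r₁ − 1/a_t)] = 0.644850 km/s.
First burn Δv₁ = |v_a − v₁| = 0.6116 km/s.
At r₂, v₂ = √(μ/r₂) = 3.226 km/s.
Transfer-orbit speed at r₂: v_p = √[μ(2/r₂ − 1/a_t)] = 4.251 km/s.
Second burn Δv₂ = |v₂ − v_p| = 1.025 km/s.
Total Δv = Δv₁ + Δv₂ = 1.637 km/s.

Δv = 1.637 km/s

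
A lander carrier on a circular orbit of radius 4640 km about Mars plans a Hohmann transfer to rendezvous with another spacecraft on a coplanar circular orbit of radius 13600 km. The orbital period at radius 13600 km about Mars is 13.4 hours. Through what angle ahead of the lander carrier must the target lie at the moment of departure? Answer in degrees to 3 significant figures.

From Kepler's third law T² = 4π²r³/μ at r = 13600 km, T = 13.4 hours = 13.4 × 3600 s = 48240 s: μ = 4π²r³/T² = 42673.9 km³/s².
Transfer-ellipse semi-major axis a_t = (r₁ + r₂)/2 = (4640 + 13600)/2 = 9120 km.
The half-period of the transfer ellipse is t = π√(a_t³/μ) = 13245.282 s.
The target's mean motion on its circular orbit is ω₂ = √(μ/r₂³) = 1.3024845×10^-4 rad/s.
Angle swept by the target during transfer: ω₂·t = 1.725177 rad = 98.845°.
Arrival is 180° from departure on the ellipse, so φ = 180° − 98.845° = 81.2°.

φ = 81.2°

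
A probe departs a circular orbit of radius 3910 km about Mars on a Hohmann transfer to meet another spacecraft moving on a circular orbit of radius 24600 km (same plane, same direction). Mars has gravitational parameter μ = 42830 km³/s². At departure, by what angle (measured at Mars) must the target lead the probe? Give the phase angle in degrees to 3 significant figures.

φ = 101°

Transfer-ellipse semi-major axis a_t = (r₁ + r₂)/2 = (3910 + 24600)/2 = 14255 km.
Transfer time t = π√(a_t³/μ) = 25836 s.
The target's mean motion on its circular orbit is ω₂ = √(μ/r₂³) = 5.3638×10^-5 rad/s.
Angle swept by the target during transfer: ω₂·t = 1.3858 rad = 79.40°.
The probe traverses 180° on the transfer ellipse, so the target must lead by 180° − 79.40° = 101°.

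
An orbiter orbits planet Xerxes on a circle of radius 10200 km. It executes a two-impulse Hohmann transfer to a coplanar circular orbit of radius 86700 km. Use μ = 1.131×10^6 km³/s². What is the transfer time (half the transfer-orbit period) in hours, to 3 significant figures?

t = 8.75 hours

The Hohmann ellipse has a_t = (r₁ + r₂)/2 = 48450 km.
By Kepler's third law the transfer-orbit period is T = 2π√(a_t³/μ), so t = T/2 = 31500 s.
Converting: 31500 s ÷ 3600 s/hour = 8.75 hours.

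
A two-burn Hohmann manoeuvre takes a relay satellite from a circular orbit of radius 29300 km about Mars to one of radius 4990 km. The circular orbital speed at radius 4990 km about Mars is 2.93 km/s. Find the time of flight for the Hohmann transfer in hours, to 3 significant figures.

From the circular-orbit relation v² = μ/r at r = 4990 km: μ = v²r = (2.93)² × 4990 = 42838.7 km³/s².
The Hohmann ellipse has a_t = (r₁ + r₂)/2 = 17145 km.
Half the transfer-orbit period gives t = π√(a_t³/μ) = 34080 s.
Converting: 34080 s ÷ 3600 s/hour = 9.47 hours.

t = 9.47 hours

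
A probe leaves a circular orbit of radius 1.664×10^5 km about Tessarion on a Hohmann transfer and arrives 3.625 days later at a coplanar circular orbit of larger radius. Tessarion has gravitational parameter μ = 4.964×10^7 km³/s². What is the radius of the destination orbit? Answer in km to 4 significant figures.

r₂ = 1.414×10^6 km

Transfer time t = 3.625 days = 3.132×10^5 s, and t = π√(a_t³/μ).
So a_t = (μ t²/π²)^(1/3) = (4.964×10^7 × (3.132×10^5)² / π²)^(1/3) = 7.9018×10^5 km.
Since a_t = (r₁ + r₂)/2, r₂ = 2a_t − r₁ = 2×7.9018×10^5 − 1.664×10^5 = 1.41396×10^6 km.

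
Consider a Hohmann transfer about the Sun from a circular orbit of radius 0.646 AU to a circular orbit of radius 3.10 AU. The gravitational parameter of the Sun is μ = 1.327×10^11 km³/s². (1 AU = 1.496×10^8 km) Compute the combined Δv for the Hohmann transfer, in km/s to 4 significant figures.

Δv = 17.60 km/s

In km: r₁ = 0.646 × 1.496×10^8 = 9.66416×10^7 km; r₂ = 3.10 × 1.496×10^8 = 4.6376×10^8 km.
Transfer-ellipse semi-major axis a_t = (r₁ + r₂)/2 = (9.66416×10^7 + 4.6376×10^8)/2 = 2.802008×10^8 km.
At r₁ the circular-orbit speed is v₁ = √(μ/r₁) = 37.056 km/s.
On the transfer ellipse at r₁, vis-viva gives v_p = √[μ(2/r₁ − 1/a_t)] = 47.672 km/s.
First burn Δv₁ = |v_p − v₁| = 10.62 km/s.
Circular speed at r₂: v₂ = √(μ/r₂) = 16.9157 km/s.
Transfer-orbit speed at r₂: v_a = √[μ(2/r₂ − 1/a_t)] = 9.93428 km/s.
Second burn Δv₂ = |v₂ − v_a| = 6.981 km/s.
Δv = Δv₁ + Δv₂ = 10.62 + 6.981 = 17.60 km/s.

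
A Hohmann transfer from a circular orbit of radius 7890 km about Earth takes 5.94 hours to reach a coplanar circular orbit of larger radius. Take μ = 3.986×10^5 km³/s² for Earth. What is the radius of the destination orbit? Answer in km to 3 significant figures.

Transfer time t = 5.94 hours = 21384 s, and t = π√(a_t³/μ).
So a_t = (μ t²/π²)^(1/3) = (3.986×10^5 × (21384)² / π²)^(1/3) = 26433 km.
Since a_t = (r₁ + r₂)/2, r₂ = 2a_t − r₁ = 2×26433 − 7890 = 44976 km.

r₂ = 45000 km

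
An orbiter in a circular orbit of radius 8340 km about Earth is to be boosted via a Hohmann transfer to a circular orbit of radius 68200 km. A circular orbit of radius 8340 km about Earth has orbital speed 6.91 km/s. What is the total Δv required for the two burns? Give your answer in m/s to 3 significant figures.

From the circular-orbit relation v² = μ/r at r = 8340 km: μ = v²r = (6.91)² × 8340 = 3.98219×10^5 km³/s².
The Hohmann ellipse has a_t = (r₁ + r₂)/2 = 38270 km.
Circular speed at r₁: v₁ = √(μ/r₁) = √(3.98219×10^5/8340) = 6.9100 km/s.
On the transfer ellipse at r₁, v² = μ(2/r − 1/a) gives v_p = √[μ(2/r₁ − 1/a_t)] = 9.2245 km/s.
First burn Δv₁ = |v_p − v₁| = 2.3145 km/s.
Circular speed at r₂: v₂ = √(μ/r₂) = 2.4164 km/s.
Transfer-orbit speed at r₂: v_a = √[μ(2/r₂ − 1/a_t)] = 1.1280 km/s.
Second burn Δv₂ = |v₂ − v_a| = 1.2884 km/s.
Total Δv = Δv₁ + Δv₂ = 3.603 km/s.

Δv = 3600 m/s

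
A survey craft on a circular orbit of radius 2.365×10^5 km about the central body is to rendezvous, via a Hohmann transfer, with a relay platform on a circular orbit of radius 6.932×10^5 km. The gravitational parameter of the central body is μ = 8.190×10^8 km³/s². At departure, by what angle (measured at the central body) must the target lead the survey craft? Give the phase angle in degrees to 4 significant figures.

Transfer-ellipse semi-major axis a_t = (r₁ + r₂)/2 = (2.365×10^5 + 6.932×10^5)/2 = 4.6485×10^5 km.
The half-period of the transfer ellipse is t = π√(a_t³/μ) = 34790 s.
Target angular speed ω₂ = √(μ/r₂³) = 4.959×10^-5 rad/s.
Angle swept by the target during transfer: ω₂·t = 1.725 rad = 98.84°.
Arrival is 180° from departure on the ellipse, so φ = 180° − 98.84° = 81.16°.

φ = 81.16°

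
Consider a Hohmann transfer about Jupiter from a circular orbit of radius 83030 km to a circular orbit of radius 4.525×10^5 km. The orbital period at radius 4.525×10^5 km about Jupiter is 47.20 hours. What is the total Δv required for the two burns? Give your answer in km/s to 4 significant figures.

Δv = 19.13 km/s

From Kepler's third law T² = 4π²r³/μ at r = 4.525×10^5 km, T = 47.20 hours = 47.20 × 3600 s = 1.6992×10^5 s: μ = 4π²r³/T² = 1.26685×10^8 km³/s².
Semi-major axis of the transfer orbit: a_t = (83030 + 4.525×10^5)/2 = 2.67765×10^5 km.
Circular speed at r₁: v₁ = √(μ/r₁) = √(1.26685×10^8/83030) = 39.061 km/s.
Transfer-orbit speed at r₁ (vis-viva equation): v_p = √[μ(2/r₁ − 1/a_t)] = 50.778 km/s.
First burn Δv₁ = |v_p − v₁| = 11.717 km/s.
Circular speed at r₂: v₂ = √(μ/r₂) = 16.7322 km/s.
Transfer-orbit speed at r₂: v_a = √[μ(2/r₂ − 1/a_t)] = 9.31740 km/s.
Second burn Δv₂ = |v₂ − v_a| = 7.4148 km/s.
Δv = Δv₁ + Δv₂ = 11.717 + 7.4148 = 19.13 km/s.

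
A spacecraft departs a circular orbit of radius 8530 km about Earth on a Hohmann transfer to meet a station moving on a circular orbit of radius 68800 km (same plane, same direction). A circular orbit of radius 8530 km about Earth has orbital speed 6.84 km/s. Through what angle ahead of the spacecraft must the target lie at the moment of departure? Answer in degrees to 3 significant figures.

From the circular-orbit relation v² = μ/r at r = 8530 km: μ = v²r = (6.84)² × 8530 = 3.99081×10^5 km³/s².
Semi-major axis of the transfer orbit: a_t = (8530 + 68800)/2 = 38665 km.
Transfer time t = π√(a_t³/μ) = 37809.1 s.
Target angular speed ω₂ = √(μ/r₂³) = 3.50064×10^-5 rad/s.
Angle swept by the target during transfer: ω₂·t = 1.32356 rad = 75.83°.
Arrival is 180° from departure on the ellipse, so φ = 180° − 75.83° = 104°.

φ = 104°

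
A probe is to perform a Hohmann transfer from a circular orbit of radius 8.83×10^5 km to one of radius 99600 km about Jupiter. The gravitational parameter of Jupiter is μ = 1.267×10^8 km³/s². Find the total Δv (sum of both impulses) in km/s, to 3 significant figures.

Δv = 18.7 km/s

The Hohmann ellipse has a_t = (r₁ + r₂)/2 = 4.913×10^5 km.
At r₁ the circular-orbit speed is v₁ = √(μ/r₁) = 11.97865 km/s.
Transfer-orbit speed at r₁ (vis-viva equation): v_a = √[μ(2/r₁ − 1/a_t)] = 5.393420 km/s.
First burn Δv₁ = |v_a − v₁| = 6.5852 km/s.
At r₂, v₂ = √(μ/r₂) = 35.666 km/s.
Transfer-orbit speed at r₂: v_p = √[μ(2/r₂ − 1/a_t)] = 47.815 km/s.
Second burn Δv₂ = |v₂ − v_p| = 12.149 km/s.
Total Δv = Δv₁ + Δv₂ = 18.73 km/s.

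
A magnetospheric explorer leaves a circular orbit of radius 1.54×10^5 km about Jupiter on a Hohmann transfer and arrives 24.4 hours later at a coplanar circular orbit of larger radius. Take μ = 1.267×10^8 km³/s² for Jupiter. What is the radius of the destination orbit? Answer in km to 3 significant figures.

Transfer time t = 24.4 hours = 87840 s, and t = π√(a_t³/μ).
So a_t = (μ t²/π²)^(1/3) = (1.267×10^8 × (87840)² / π²)^(1/3) = 4.6269×10^5 km.
Since a_t = (r₁ + r₂)/2, r₂ = 2a_t − r₁ = 2×4.6269×10^5 − 1.540×10^5 = 7.7138×10^5 km.

r₂ = 7.71×10^5 km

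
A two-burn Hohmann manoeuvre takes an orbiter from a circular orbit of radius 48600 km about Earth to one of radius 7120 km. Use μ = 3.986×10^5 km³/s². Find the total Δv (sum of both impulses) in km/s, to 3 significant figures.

Δv = 3.82 km/s

Semi-major axis of the transfer orbit: a_t = (48600 + 7120)/2 = 27860 km.
At r₁ the circular-orbit speed is v₁ = √(μ/r₁) = 2.864 km/s.
On the transfer ellipse at r₁, vis-viva gives v_a = √[μ(2/r₁ − 1/a_t)] = 1.448 km/s.
First burn Δv₁ = |v_a − v₁| = 1.416 km/s.
At r₂, v₂ = √(μ/r₂) = 7.482 km/s.
Transfer-orbit speed at r₂: v_p = √[μ(2/r₂ − 1/a_t)] = 9.882 km/s.
Second burn Δv₂ = |v₂ − v_p| = 2.400 km/s.
Δv = Δv₁ + Δv₂ = 1.416 + 2.400 = 3.816 km/s.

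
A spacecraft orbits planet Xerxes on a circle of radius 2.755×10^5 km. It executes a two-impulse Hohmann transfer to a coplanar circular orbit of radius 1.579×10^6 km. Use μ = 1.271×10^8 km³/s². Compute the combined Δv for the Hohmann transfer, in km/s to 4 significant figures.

The Hohmann ellipse has a_t = (r₁ + r₂)/2 = 9.2725×10^5 km.
At r₁ the circular-orbit speed is v₁ = √(μ/r₁) = 21.48 km/s.
Transfer-orbit speed at r₁ (v² = μ(2/r − 1/a)): v_p = √[μ(2/r₁ − 1/a_t)] = 28.03 km/s.
First burn Δv₁ = |v_p − v₁| = 6.550 km/s.
At r₂, v₂ = √(μ/r₂) = 8.9718 km/s.
Transfer-orbit speed at r₂: v_a = √[μ(2/r₂ − 1/a_t)] = 4.8904 km/s.
Second burn Δv₂ = |v₂ − v_a| = 4.081 km/s.
Δv = Δv₁ + Δv₂ = 6.550 + 4.081 = 10.63 km/s.

Δv = 10.63 km/s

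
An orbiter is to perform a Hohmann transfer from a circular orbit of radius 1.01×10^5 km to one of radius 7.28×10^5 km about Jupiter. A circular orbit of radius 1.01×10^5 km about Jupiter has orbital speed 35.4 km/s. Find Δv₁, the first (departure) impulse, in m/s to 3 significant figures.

Δv₁ = 11500 m/s

From the circular-orbit relation v² = μ/r at r = 1.01×10^5 km: μ = v²r = (35.4)² × 1.01×10^5 = 1.26569×10^8 km³/s².
Semi-major axis of the transfer orbit: a_t = (1.010×10^5 + 7.280×10^5)/2 = 4.145×10^5 km.
Circular speed at r = 1.010×10^5 km: v_c = √(μ/r) = 35.40 km/s.
Transfer-orbit speed at the same r (vis-viva, a = a_t): v_t = √[μ(2/r − 1/a_t)] = 46.91 km/s.
Δv₁ = |v_t − v_c| = |46.91 − 35.40| = 11.51 km/s.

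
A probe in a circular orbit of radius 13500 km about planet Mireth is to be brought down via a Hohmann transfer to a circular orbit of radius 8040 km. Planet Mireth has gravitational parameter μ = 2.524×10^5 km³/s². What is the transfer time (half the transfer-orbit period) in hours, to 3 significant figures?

t = 1.94 hours

Transfer-ellipse semi-major axis a_t = (r₁ + r₂)/2 = (13500 + 8040)/2 = 10770 km.
By Kepler's third law the transfer-orbit period is T = 2π√(a_t³/μ), so t = T/2 = 6989 s.
Converting: 6989 s ÷ 3600 s/hour = 1.94 hours.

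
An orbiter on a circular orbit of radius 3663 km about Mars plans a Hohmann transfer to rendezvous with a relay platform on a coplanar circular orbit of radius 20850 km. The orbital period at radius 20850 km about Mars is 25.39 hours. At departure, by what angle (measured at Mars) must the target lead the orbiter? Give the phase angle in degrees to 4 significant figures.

From Kepler's third law T² = 4π²r³/μ at r = 20850 km, T = 25.39 hours = 25.39 × 3600 s = 91404 s: μ = 4π²r³/T² = 42829.9 km³/s².
Transfer-ellipse semi-major axis a_t = (r₁ + r₂)/2 = (3663 + 20850)/2 = 12256.5 km.
The half-period of the transfer ellipse is t = π√(a_t³/μ) = 20600 s.
The target's mean motion on its circular orbit is ω₂ = √(μ/r₂³) = 6.874×10^-5 rad/s.
Angle swept by the target during transfer: ω₂·t = 1.416 rad = 81.13°.
Arrival is 180° from departure on the ellipse, so φ = 180° − 81.13° = 98.87°.

φ = 98.87°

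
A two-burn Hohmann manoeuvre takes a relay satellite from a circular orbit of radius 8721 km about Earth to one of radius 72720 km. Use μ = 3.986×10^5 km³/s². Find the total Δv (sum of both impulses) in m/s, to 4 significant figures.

The Hohmann ellipse has a_t = (r₁ + r₂)/2 = 40720.5 km.
At r₁ the circular-orbit speed is v₁ = √(μ/r₁) = 6.761 km/s.
On the transfer ellipse at r₁, vis-viva gives v_p = √[μ(2/r₁ − 1/a_t)] = 9.035 km/s.
First burn Δv₁ = |v_p − v₁| = 2.274 km/s.
Circular speed at r₂: v₂ = √(μ/r₂) = 2.341 km/s.
Transfer-orbit speed at r₂: v_a = √[μ(2/r₂ − 1/a_t)] = 1.083 km/s.
Second burn Δv₂ = |v₂ − v_a| = 1.258 km/s.
Δv = Δv₁ + Δv₂ = 2.274 + 1.258 = 3.532 km/s.

Δv = 3532 m/s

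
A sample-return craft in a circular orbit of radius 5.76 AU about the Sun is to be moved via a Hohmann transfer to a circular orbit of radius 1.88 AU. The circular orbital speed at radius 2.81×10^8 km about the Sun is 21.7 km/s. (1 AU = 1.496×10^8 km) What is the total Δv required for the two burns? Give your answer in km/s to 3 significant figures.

From the circular-orbit relation v² = μ/r at r = 2.81×10^8 km: μ = v²r = (21.7)² × 2.81×10^8 = 1.32320×10^11 km³/s².
In km: r₁ = 5.76 × 1.496×10^8 = 8.61696×10^8 km; r₂ = 1.88 × 1.496×10^8 = 2.81248×10^8 km.
Transfer-ellipse semi-major axis a_t = (r₁ + r₂)/2 = (8.61696×10^8 + 2.81248×10^8)/2 = 5.71472×10^8 km.
Circular speed at r₁: v₁ = √(μ/r₁) = √(1.32320×10^11/8.61696×10^8) = 12.392 km/s.
On the transfer ellipse at r₁, v² = μ(2/r − 1/a) gives v_a = √[μ(2/r₁ − 1/a_t)] = 8.6933 km/s.
First burn Δv₁ = |v_a − v₁| = 3.699 km/s.
At r₂, v₂ = √(μ/r₂) = 21.6904 km/s.
Transfer-orbit speed at r₂: v_p = √[μ(2/r₂ − 1/a_t)] = 26.6347 km/s.
Second burn Δv₂ = |v₂ − v_p| = 4.944 km/s.
Δv = Δv₁ + Δv₂ = 3.699 + 4.944 = 8.643 km/s.

Δv = 8.64 km/s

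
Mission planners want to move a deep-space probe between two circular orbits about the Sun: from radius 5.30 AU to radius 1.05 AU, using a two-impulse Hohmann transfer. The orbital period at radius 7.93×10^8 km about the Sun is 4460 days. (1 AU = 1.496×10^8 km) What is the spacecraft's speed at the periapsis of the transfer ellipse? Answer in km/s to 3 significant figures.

From Kepler's third law T² = 4π²r³/μ at r = 7.93×10^8 km, T = 4460 days = 4460 × 86400 s = 3.85344×10^8 s: μ = 4π²r³/T² = 1.32581×10^11 km³/s².
In km: r₁ = 5.30 × 1.496×10^8 = 7.9288×10^8 km; r₂ = 1.05 × 1.496×10^8 = 1.5708×10^8 km.
Transfer-ellipse semi-major axis a_t = (r₁ + r₂)/2 = (7.9288×10^8 + 1.5708×10^8)/2 = 4.7498×10^8 km.
The periapsis of the transfer ellipse is at r = 1.5708×10^8 km.
Vis-viva: v = √[μ(2/r − 1/a_t)] = √[1.32581×10^11 × (2/1.5708×10^8 − 1/4.7498×10^8)] = 37.54 km/s.

v = 37.5 km/s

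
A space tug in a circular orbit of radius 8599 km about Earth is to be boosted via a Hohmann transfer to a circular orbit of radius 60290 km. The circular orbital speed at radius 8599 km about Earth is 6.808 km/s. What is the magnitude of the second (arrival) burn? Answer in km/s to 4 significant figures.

Δv₂ = 1.286 km/s

From the circular-orbit relation v² = μ/r at r = 8599 km: μ = v²r = (6.808)² × 8599 = 3.98554×10^5 km³/s².
Semi-major axis of the transfer orbit: a_t = (8599 + 60290)/2 = 34444.5 km.
Circular speed at r = 60290 km: v_c = √(μ/r) = 2.571 km/s.
Vis-viva on the transfer ellipse at r = 60290 km gives v_t = √[μ(2/r − 1/a_t)] = 1.285 km/s.
Δv₂ = |v_t − v_c| = |1.285 − 2.571| = 1.286 km/s.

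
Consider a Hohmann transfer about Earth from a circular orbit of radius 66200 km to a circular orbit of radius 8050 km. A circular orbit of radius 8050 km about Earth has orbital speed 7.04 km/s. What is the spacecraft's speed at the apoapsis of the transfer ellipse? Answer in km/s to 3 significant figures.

v = 1.14 km/s

From the circular-orbit relation v² = μ/r at r = 8050 km: μ = v²r = (7.04)² × 8050 = 3.98971×10^5 km³/s².
Semi-major axis of the transfer orbit: a_t = (66200 + 8050)/2 = 37125 km.
The apoapsis of the transfer ellipse is at r = 66200 km.
Applying v² = μ(2/r − 1/a_t): v = 1.143 km/s.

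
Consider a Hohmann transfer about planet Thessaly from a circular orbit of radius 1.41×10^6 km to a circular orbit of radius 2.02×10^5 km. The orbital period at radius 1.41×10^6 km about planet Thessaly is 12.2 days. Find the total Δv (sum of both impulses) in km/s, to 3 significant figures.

Δv = 11.4 km/s

From Kepler's third law T² = 4π²r³/μ at r = 1.41×10^6 km, T = 12.2 days = 12.2 × 86400 s = 1.05408×10^6 s: μ = 4π²r³/T² = 9.96024×10^7 km³/s².
Transfer-ellipse semi-major axis a_t = (r₁ + r₂)/2 = (1.410×10^6 + 2.020×10^5)/2 = 8.060×10^5 km.
Circular speed at r₁: v₁ = √(μ/r₁) = √(9.96024×10^7/1.410×10^6) = 8.405 km/s.
On the transfer ellipse at r₁, vis-viva gives v_a = √[μ(2/r₁ − 1/a_t)] = 4.208 km/s.
First burn Δv₁ = |v_a − v₁| = 4.197 km/s.
Circular speed at r₂: v₂ = √(μ/r₂) = 22.2054 km/s.
Transfer-orbit speed at r₂: v_p = √[μ(2/r₂ − 1/a_t)] = 29.3698 km/s.
Second burn Δv₂ = |v₂ − v_p| = 7.164 km/s.
Total Δv = Δv₁ + Δv₂ = 11.36 km/s.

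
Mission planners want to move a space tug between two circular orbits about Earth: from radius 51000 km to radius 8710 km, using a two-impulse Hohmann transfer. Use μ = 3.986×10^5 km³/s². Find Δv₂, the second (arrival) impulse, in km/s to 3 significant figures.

Transfer-ellipse semi-major axis a_t = (r₁ + r₂)/2 = (51000 + 8710)/2 = 29855 km.
On the circular orbit at r = 8710 km, v_c = √(μ/r) = 6.765 km/s.
Transfer-orbit speed at the same r (vis-viva, a = a_t): v_t = √[μ(2/r − 1/a_t)] = 8.842 km/s.
Δv₂ = |v_t − v_c| = |8.842 − 6.765| = 2.077 km/s.

Δv₂ = 2.08 km/s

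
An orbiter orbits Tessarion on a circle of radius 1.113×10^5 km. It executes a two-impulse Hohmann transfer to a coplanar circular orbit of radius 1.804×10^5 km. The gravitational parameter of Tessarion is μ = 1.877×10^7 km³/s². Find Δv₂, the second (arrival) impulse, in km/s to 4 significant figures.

Δv₂ = 1.290 km/s

Semi-major axis of the transfer orbit: a_t = (1.113×10^5 + 1.804×10^5)/2 = 1.4585×10^5 km.
On the circular orbit at r = 1.804×10^5 km, v_c = √(μ/r) = 10.2003 km/s.
Vis-viva on the transfer ellipse at r = 1.804×10^5 km gives v_t = √[μ(2/r − 1/a_t)] = 8.91063 km/s.
Δv₂ = |v_t − v_c| = |8.91063 − 10.2003| = 1.290 km/s.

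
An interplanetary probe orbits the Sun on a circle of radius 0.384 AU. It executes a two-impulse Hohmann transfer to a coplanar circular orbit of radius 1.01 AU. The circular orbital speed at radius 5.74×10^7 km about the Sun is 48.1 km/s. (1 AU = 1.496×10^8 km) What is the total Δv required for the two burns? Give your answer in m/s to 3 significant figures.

Δv = 17400 m/s

From the circular-orbit relation v² = μ/r at r = 5.74×10^7 km: μ = v²r = (48.1)² × 5.74×10^7 = 1.32801×10^11 km³/s².
In km: r₁ = 0.384 × 1.496×10^8 = 5.74464×10^7 km; r₂ = 1.01 × 1.496×10^8 = 1.51096×10^8 km.
Transfer-ellipse semi-major axis a_t = (r₁ + r₂)/2 = (5.74464×10^7 + 1.51096×10^8)/2 = 1.042712×10^8 km.
At r₁ the circular-orbit speed is v₁ = √(μ/r₁) = 48.081 km/s.
Transfer-orbit speed at r₁ (v² = μ(2/r − 1/a)): v_p = √[μ(2/r₁ − 1/a_t)] = 57.878 km/s.
First burn Δv₁ = |v_p − v₁| = 9.797 km/s.
Circular speed at r₂: v₂ = √(μ/r₂) = 29.64658 km/s.
Transfer-orbit speed at r₂: v_a = √[μ(2/r₂ − 1/a_t)] = 22.00512 km/s.
Second burn Δv₂ = |v₂ − v_a| = 7.641 km/s.
Δv = Δv₁ + Δv₂ = 9.797 + 7.641 = 17.44 km/s.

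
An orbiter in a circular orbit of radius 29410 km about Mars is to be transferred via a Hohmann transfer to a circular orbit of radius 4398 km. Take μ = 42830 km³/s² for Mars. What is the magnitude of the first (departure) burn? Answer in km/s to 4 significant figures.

Δv₁ = 0.5912 km/s

Transfer-ellipse semi-major axis a_t = (r₁ + r₂)/2 = (29410 + 4398)/2 = 16904 km.
On the circular orbit at r = 29410 km, v_c = √(μ/r) = 1.20678 km/s.
Transfer-orbit speed at the same r (vis-viva, a = a_t): v_t = √[μ(2/r − 1/a_t)] = 0.615544 km/s.
Δv₁ = |v_t − v_c| = |0.615544 − 1.20678| = 0.5912 km/s.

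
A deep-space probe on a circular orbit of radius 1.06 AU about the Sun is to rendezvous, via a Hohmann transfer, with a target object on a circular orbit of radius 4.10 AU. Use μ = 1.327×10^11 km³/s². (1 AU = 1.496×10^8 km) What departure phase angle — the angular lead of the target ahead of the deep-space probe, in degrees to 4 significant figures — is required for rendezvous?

In km: r₁ = 1.06 × 1.496×10^8 = 1.58576×10^8 km; r₂ = 4.10 × 1.496×10^8 = 6.1336×10^8 km.
Semi-major axis of the transfer orbit: a_t = (1.58576×10^8 + 6.1336×10^8)/2 = 3.85968×10^8 km.
The half-period of the transfer ellipse is t = π√(a_t³/μ) = 6.5395×10^7 s.
Target angular speed ω₂ = √(μ/r₂³) = 2.3981×10^-8 rad/s.
Angle swept by the target during transfer: ω₂·t = 1.5682 rad = 89.85°.
Arrival is 180° from departure on the ellipse, so φ = 180° − 89.85° = 90.15°.

φ = 90.15°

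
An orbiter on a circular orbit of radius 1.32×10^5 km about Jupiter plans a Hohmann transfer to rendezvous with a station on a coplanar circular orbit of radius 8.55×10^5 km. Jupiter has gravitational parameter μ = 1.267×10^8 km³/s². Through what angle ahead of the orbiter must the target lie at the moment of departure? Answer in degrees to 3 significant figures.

φ = 101°

Transfer-ellipse semi-major axis a_t = (r₁ + r₂)/2 = (1.320×10^5 + 8.550×10^5)/2 = 4.935×10^5 km.
The half-period of the transfer ellipse is t = π√(a_t³/μ) = 96759.2 s.
The target's mean motion on its circular orbit is ω₂ = √(μ/r₂³) = 1.42377×10^-5 rad/s.
Angle swept by the target during transfer: ω₂·t = 1.3776 rad = 78.93°.
Arrival is 180° from departure on the ellipse, so φ = 180° − 78.93° = 101°.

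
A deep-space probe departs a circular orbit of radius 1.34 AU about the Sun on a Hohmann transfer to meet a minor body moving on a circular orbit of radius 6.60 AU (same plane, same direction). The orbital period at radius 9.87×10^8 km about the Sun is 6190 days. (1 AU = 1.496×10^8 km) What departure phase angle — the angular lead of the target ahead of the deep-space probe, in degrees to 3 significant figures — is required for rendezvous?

φ = 96.0°

From Kepler's third law T² = 4π²r³/μ at r = 9.87×10^8 km, T = 6190 days = 6190 × 86400 s = 5.34816×10^8 s: μ = 4π²r³/T² = 1.32710×10^11 km³/s².
In km: r₁ = 1.34 × 1.496×10^8 = 2.00464×10^8 km; r₂ = 6.60 × 1.496×10^8 = 9.8736×10^8 km.
The Hohmann ellipse has a_t = (r₁ + r₂)/2 = 5.93912×10^8 km.
The half-period of the transfer ellipse is t = π√(a_t³/μ) = 1.2482×10^8 s.
The target's mean motion on its circular orbit is ω₂ = √(μ/r₂³) = 1.1742×10^-8 rad/s.
Angle swept by the target during transfer: ω₂·t = 1.4656 rad = 83.97°.
Arrival is 180° from departure on the ellipse, so φ = 180° − 83.97° = 96.0°.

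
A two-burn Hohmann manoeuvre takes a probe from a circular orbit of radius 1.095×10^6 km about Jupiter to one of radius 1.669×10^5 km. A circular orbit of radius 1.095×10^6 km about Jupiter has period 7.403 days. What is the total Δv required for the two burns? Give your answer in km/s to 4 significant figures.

From Kepler's third law T² = 4π²r³/μ at r = 1.095×10^6 km, T = 7.403 days = 7.403 × 86400 s = 6.396192×10^5 s: μ = 4π²r³/T² = 1.26695×10^8 km³/s².
The Hohmann ellipse has a_t = (r₁ + r₂)/2 = 6.3095×10^5 km.
Circular speed at r₁: v₁ = √(μ/r₁) = √(1.26695×10^8/1.095×10^6) = 10.7565 km/s.
Transfer-orbit speed at r₁ (vis-viva equation): v_a = √[μ(2/r₁ − 1/a_t)] = 5.53227 km/s.
First burn Δv₁ = |v_a − v₁| = 5.224 km/s.
At r₂, v₂ = √(μ/r₂) = 27.552 km/s.
Transfer-orbit speed at r₂: v_p = √[μ(2/r₂ − 1/a_t)] = 36.296 km/s.
Second burn Δv₂ = |v₂ − v_p| = 8.744 km/s.
Total Δv = Δv₁ + Δv₂ = 13.97 km/s.

Δv = 13.97 km/s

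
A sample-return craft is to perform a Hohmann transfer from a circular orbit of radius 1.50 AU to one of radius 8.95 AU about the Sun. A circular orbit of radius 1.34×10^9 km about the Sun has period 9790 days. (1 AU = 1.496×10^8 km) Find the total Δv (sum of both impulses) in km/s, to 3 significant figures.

From Kepler's third law T² = 4π²r³/μ at r = 1.34×10^9 km, T = 9790 days = 9790 × 86400 s = 8.45856×10^8 s: μ = 4π²r³/T² = 1.32764×10^11 km³/s².
In km: r₁ = 1.50 × 1.496×10^8 = 2.244×10^8 km; r₂ = 8.95 × 1.496×10^8 = 1.33892×10^9 km.
Transfer-ellipse semi-major axis a_t = (r₁ + r₂)/2 = (2.244×10^8 + 1.33892×10^9)/2 = 7.8166×10^8 km.
At r₁ the circular-orbit speed is v₁ = √(μ/r₁) = 24.3237 km/s.
On the transfer ellipse at r₁, vis-viva gives v_p = √[μ(2/r₁ − 1/a_t)] = 31.8345 km/s.
First burn Δv₁ = |v_p − v₁| = 7.511 km/s.
At r₂, v₂ = √(μ/r₂) = 9.9578 km/s.
Transfer-orbit speed at r₂: v_a = √[μ(2/r₂ − 1/a_t)] = 5.3354 km/s.
Second burn Δv₂ = |v₂ − v_a| = 4.622 km/s.
Δv = Δv₁ + Δv₂ = 7.511 + 4.622 = 12.13 km/s.

Δv = 12.1 km/s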